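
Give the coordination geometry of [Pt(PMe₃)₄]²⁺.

square planar

Summing ligand charges against the +2 overall charge gives an oxidation state of +2 for platinum.
Pt sits in group 10, so the d-electron count is 10 − 2 = 8.
With 4 monodentate ligands the coordination number is 4.
A 5d d⁸ ion has a large crystal-field splitting; square planar leaves the high-energy d_{x²−y²} orbital empty and maximises CFSE.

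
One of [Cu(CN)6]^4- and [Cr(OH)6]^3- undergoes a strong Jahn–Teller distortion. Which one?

[Cu(CN)6]^4-

[Cu(CN)6]^4-: Ligand charges: each cyanide is −1. With an overall charge of −4 the copper centre must be in the +2 oxidation state. Cu sits in group 11, so the d-electron count is 11 − 2 = 9. The t₂g⁶e_g³ configuration has an unevenly filled e_g set; the Jahn–Teller theorem predicts a tetragonal distortion (typically axial elongation) to lift the degeneracy.
[Cr(OH)6]^3-: Summing ligand charges against the −3 overall charge gives an oxidation state of +3 for chromium. Cr sits in group 6, so the d-electron count is 6 − 3 = 3. The d³ configuration leaves the e_g set evenly filled (or empty) — no strong Jahn–Teller driving force.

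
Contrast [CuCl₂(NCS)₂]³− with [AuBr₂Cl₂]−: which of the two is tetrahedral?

[CuCl₂(NCS)₂]³−

For [CuCl₂(NCS)₂]³−: Summing ligand charges against the −3 overall charge gives an oxidation state of +1 for copper. Copper is a group-11 element; Cu(I) is therefore d¹⁰. A d¹⁰ ion has no crystal-field stabilisation preference between square planar and tetrahedral, so four ligands adopt the sterically favoured tetrahedral geometry. → tetrahedral.
For [AuBr₂Cl₂]−: Each bromide is −1; each chloride is −1; balancing the −1 overall charge requires Au(III). Group 11 minus oxidation state 3 gives a d⁸ configuration. A 5d d⁸ ion has a large crystal-field splitting; square planar leaves the high-energy d_{x²−y²} orbital empty and maximises CFSE. → square planar.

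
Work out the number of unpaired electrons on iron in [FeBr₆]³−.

Ligand charges: each bromide is −1. With an overall charge of −3 the iron centre must be in the +3 oxidation state.
Fe sits in group 8, so the d-electron count is 8 − 3 = 5.
The spin state decides the count: Bromide is a weak-field ligand for a first-row metal, so the complex is high-spin.
An octahedral high-spin d⁵ ion is t₂g³e_g², giving 5 unpaired electrons.

5 unpaired electrons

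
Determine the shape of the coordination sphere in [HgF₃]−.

Summing ligand charges against the −1 overall charge gives an oxidation state of +2 for mercury.
Mercury is a group-12 element; Hg(II) is therefore d¹⁰.
Coordination number: 3.
Three ligands around a d¹⁰ centre minimise repulsion in a trigonal-planar arrangement.

trigonal planar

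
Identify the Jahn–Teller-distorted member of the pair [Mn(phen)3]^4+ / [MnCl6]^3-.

[MnCl6]^3-

[Mn(phen)3]^4+: 1,10-phenanthroline is neutral; balancing the +4 overall charge requires Mn(IV). Manganese is a group-7 element; Mn(IV) is therefore d³. The d³ configuration leaves the e_g set evenly filled (or empty) — no strong Jahn–Teller driving force.
[MnCl6]^3-: Each chloride is −1; balancing the −3 overall charge requires Mn(III). Mn sits in group 7, so the d-electron count is 7 − 3 = 4. Chloride is a weak-field ligand for a first-row metal, so the complex is high-spin. The t₂g³e_g¹ (high-spin) configuration has an unevenly filled e_g set; the Jahn–Teller theorem predicts a tetragonal distortion (typically axial elongation) to lift the degeneracy.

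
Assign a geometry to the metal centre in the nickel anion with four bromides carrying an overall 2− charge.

Ligand charges: each bromide is −1. With an overall charge of −2 the nickel centre must be in the +2 oxidation state.
Ni sits in group 10, so the d-electron count is 10 − 2 = 8.
With 4 monodentate ligands the coordination number is 4.
Bromide is a weak-field ligand.
With weak-field ligands the CFSE gain from square planar is small, so a 3d d⁸ ion takes the sterically preferred tetrahedral geometry.

tetrahedral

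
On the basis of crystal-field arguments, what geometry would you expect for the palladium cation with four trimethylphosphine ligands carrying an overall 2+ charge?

Summing ligand charges against the +2 overall charge gives an oxidation state of +2 for palladium.
Group 10 minus oxidation state 2 gives a d⁸ configuration.
With 4 monodentate ligands the coordination number is 4.
A 4d d⁸ ion has a large crystal-field splitting; square planar leaves the high-energy d_{x²−y²} orbital empty and maximises CFSE.

square planar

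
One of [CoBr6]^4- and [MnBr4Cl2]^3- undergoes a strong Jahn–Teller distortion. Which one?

[CoBr6]^4-: Summing ligand charges against the −4 overall charge gives an oxidation state of +2 for cobalt. Group 9 minus oxidation state 2 gives a d⁷ configuration. Bromide is a weak-field ligand for a first-row metal, so the complex is high-spin. The d⁷ configuration leaves the e_g set evenly filled (or empty) — no strong Jahn–Teller driving force.
[MnBr4Cl2]^3-: Each bromide is −1; each chloride is −1; balancing the −3 overall charge requires Mn(III). Mn sits in group 7, so the d-electron count is 7 − 3 = 4. Bromide and chloride are weak-field ligands for a first-row metal, so the complex is high-spin. The t₂g³e_g¹ (high-spin) configuration has an unevenly filled e_g set; the Jahn–Teller theorem predicts a tetragonal distortion (typically axial elongation) to lift the degeneracy.

[MnBr4Cl2]^3-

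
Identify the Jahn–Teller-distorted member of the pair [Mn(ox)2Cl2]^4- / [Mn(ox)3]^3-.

[Mn(ox)2Cl2]^4-: Summing ligand charges against the −4 overall charge gives an oxidation state of +2 for manganese. Mn sits in group 7, so the d-electron count is 7 − 2 = 5. Chloride and oxalate are weak-field ligands for a first-row metal, so the complex is high-spin. The d⁵ configuration leaves the e_g set evenly filled (or empty) — no strong Jahn–Teller driving force.
[Mn(ox)3]^3-: Ligand charges: each oxalate is −2. With an overall charge of −3 the manganese centre must be in the +3 oxidation state. Manganese is a group-7 element; Mn(III) is therefore d⁴. Oxalate is a weak-field ligand for a first-row metal, so the complex is high-spin. The t₂g³e_g¹ (high-spin) configuration has an unevenly filled e_g set; the Jahn–Teller theorem predicts a tetragonal distortion (typically axial elongation) to lift the degeneracy.

[Mn(ox)3]^3-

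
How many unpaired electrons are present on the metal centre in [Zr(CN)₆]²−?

0 unpaired electrons

Summing ligand charges against the −2 overall charge gives an oxidation state of +4 for zirconium.
Zr sits in group 4, so the d-electron count is 4 − 4 = 0.
In an octahedral field the d⁰ configuration is t₂g⁰e_g⁰, giving 0 unpaired electrons.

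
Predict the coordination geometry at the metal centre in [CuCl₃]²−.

Ligand charges: each chloride is −1. With an overall charge of −2 the copper centre must be in the +1 oxidation state.
Group 11 minus oxidation state 1 gives a d¹⁰ configuration.
Coordination number: 3.
Three ligands around a d¹⁰ centre minimise repulsion in a trigonal-planar arrangement.

trigonal planar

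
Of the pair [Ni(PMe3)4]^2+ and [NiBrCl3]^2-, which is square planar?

For [Ni(PMe3)4]^2+: Ligand charges: trimethylphosphine is neutral. With an overall charge of +2 the nickel centre must be in the +2 oxidation state. Ni sits in group 10, so the d-electron count is 10 − 2 = 8. Trimethylphosphine is a strong-field ligand (high in the spectrochemical series). A 3d d⁸ ion with strong-field ligands gains enough CFSE to favour square planar over tetrahedral. → square planar.
For [NiBrCl3]^2-: Ligand charges: each bromide is −1; each chloride is −1. With an overall charge of −2 the nickel centre must be in the +2 oxidation state. Nickel is a group-10 element; Ni(II) is therefore d⁸. Bromide and chloride are weak-field ligands. With weak-field ligands the CFSE gain from square planar is small, so a 3d d⁸ ion takes the sterically preferred tetrahedral geometry. → tetrahedral.

[Ni(PMe3)4]^2+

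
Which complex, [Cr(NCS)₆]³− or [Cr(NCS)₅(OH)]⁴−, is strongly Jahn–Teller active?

[Cr(NCS)₆]³−: Summing ligand charges against the −3 overall charge gives an oxidation state of +3 for chromium. Chromium is a group-6 element; Cr(III) is therefore d³. The d³ configuration leaves the e_g set evenly filled (or empty) — no strong Jahn–Teller driving force.
[Cr(NCS)₅(OH)]⁴−: Summing ligand charges against the −4 overall charge gives an oxidation state of +2 for chromium. Group 6 minus oxidation state 2 gives a d⁴ configuration. Hydroxide and isothiocyanate are weak-field ligands for a first-row metal, so the complex is high-spin. The t₂g³e_g¹ (high-spin) configuration has an unevenly filled e_g set; the Jahn–Teller theorem predicts a tetragonal distortion (typically axial elongation) to lift the degeneracy.

[Cr(NCS)₅(OH)]⁴−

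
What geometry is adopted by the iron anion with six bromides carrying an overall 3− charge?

Ligand charges: each bromide is −1. With an overall charge of −3 the iron centre must be in the +3 oxidation state.
Fe sits in group 8, so the d-electron count is 8 − 3 = 5.
With 6 monodentate ligands the coordination number is 6.
Six donors around a single metal centre give an octahedral coordination sphere.

octahedral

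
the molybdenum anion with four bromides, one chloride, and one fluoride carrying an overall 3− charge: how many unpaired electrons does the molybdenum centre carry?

3 unpaired electrons

Ligand charges: each bromide is −1; each chloride is −1; each fluoride is −1. With an overall charge of −3 the molybdenum centre must be in the +3 oxidation state.
Molybdenum is a group-6 element; Mo(III) is therefore d³.
In an octahedral field the d³ configuration is t₂g³e_g⁰ (only one arrangement possible), giving 3 unpaired electrons.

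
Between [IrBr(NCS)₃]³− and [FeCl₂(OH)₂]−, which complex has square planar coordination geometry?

For [IrBr(NCS)₃]³−: Summing ligand charges against the −3 overall charge gives an oxidation state of +1 for iridium. Group 9 minus oxidation state 1 gives a d⁸ configuration. A 5d d⁸ ion has a large crystal-field splitting; square planar leaves the high-energy d_{x²−y²} orbital empty and maximises CFSE. → square planar.
For [FeCl₂(OH)₂]−: Ligand charges: each chloride is −1; each hydroxide is −1. With an overall charge of −1 the iron centre must be in the +3 oxidation state. Iron is a group-8 element; Fe(III) is therefore d⁵. A high-spin d⁵ ion has zero CFSE in either geometry, so four ligands adopt the sterically favoured tetrahedral geometry. → tetrahedral.

[IrBr(NCS)₃]³−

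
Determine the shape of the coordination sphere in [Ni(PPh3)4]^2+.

square planar

Summing ligand charges against the +2 overall charge gives an oxidation state of +2 for nickel.
Group 10 minus oxidation state 2 gives a d⁸ configuration.
With 4 monodentate ligands the coordination number is 4.
Triphenylphosphine is a strong-field ligand (high in the spectrochemical series).
A 3d d⁸ ion with strong-field ligands gains enough CFSE to favour square planar over tetrahedral.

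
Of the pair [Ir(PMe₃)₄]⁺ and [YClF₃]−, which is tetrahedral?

[YClF₃]−

For [Ir(PMe₃)₄]⁺: Ligand charges: trimethylphosphine is neutral. With an overall charge of +1 the iridium centre must be in the +1 oxidation state. Group 9 minus oxidation state 1 gives a d⁸ configuration. A 5d d⁸ ion has a large crystal-field splitting; square planar leaves the high-energy d_{x²−y²} orbital empty and maximises CFSE. → square planar.
For [YClF₃]−: Each chloride is −1; each fluoride is −1; balancing the −1 overall charge requires Y(III). Group 3 minus oxidation state 3 gives a d⁰ configuration. A d⁰ ion has no crystal-field stabilisation preference between square planar and tetrahedral, so four ligands adopt the sterically favoured tetrahedral geometry. → tetrahedral.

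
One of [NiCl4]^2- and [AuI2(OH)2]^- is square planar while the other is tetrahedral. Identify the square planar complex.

For [NiCl4]^2-: Summing ligand charges against the −2 overall charge gives an oxidation state of +2 for nickel. Ni sits in group 10, so the d-electron count is 10 − 2 = 8. Chloride is a weak-field ligand. With weak-field ligands the CFSE gain from square planar is small, so a 3d d⁸ ion takes the sterically preferred tetrahedral geometry. → tetrahedral.
For [AuI2(OH)2]^-: Each iodide is −1; each hydroxide is −1; balancing the −1 overall charge requires Au(III). Gold is a group-11 element; Au(III) is therefore d⁸. A 5d d⁸ ion has a large crystal-field splitting; square planar leaves the high-energy d_{x²−y²} orbital empty and maximises CFSE. → square planar.

[AuI2(OH)2]^-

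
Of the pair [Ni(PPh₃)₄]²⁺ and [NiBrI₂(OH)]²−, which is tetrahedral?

For [Ni(PPh₃)₄]²⁺: Summing ligand charges against the +2 overall charge gives an oxidation state of +2 for nickel. Nickel is a group-10 element; Ni(II) is therefore d⁸. Triphenylphosphine is a strong-field ligand (high in the spectrochemical series). A 3d d⁸ ion with strong-field ligands gains enough CFSE to favour square planar over tetrahedral. → square planar.
For [NiBrI₂(OH)]²−: Summing ligand charges against the −2 overall charge gives an oxidation state of +2 for nickel. Group 10 minus oxidation state 2 gives a d⁸ configuration. Bromide, hydroxide, and iodide are weak-field ligands. With weak-field ligands the CFSE gain from square planar is small, so a 3d d⁸ ion takes the sterically preferred tetrahedral geometry. → tetrahedral.

[NiBrI₂(OH)]²−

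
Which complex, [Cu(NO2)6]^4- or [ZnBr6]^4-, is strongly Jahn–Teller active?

[Cu(NO2)6]^4-: Summing ligand charges against the −4 overall charge gives an oxidation state of +2 for copper. Copper is a group-11 element; Cu(II) is therefore d⁹. The t₂g⁶e_g³ configuration has an unevenly filled e_g set; the Jahn–Teller theorem predicts a tetragonal distortion (typically axial elongation) to lift the degeneracy.
[ZnBr6]^4-: Ligand charges: each bromide is −1. With an overall charge of −4 the zinc centre must be in the +2 oxidation state. Zinc is a group-12 element; Zn(II) is therefore d¹⁰. The d¹⁰ configuration leaves the e_g set evenly filled (or empty) — no strong Jahn–Teller driving force.

[Cu(NO2)6]^4-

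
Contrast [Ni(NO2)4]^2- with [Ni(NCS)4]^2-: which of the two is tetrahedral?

For [Ni(NO2)4]^2-: Ligand charges: each nitro (N-bound nitrite) is −1. With an overall charge of −2 the nickel centre must be in the +2 oxidation state. Nickel is a group-10 element; Ni(II) is therefore d⁸. Nitro (N-bound nitrite) is a strong-field ligand (high in the spectrochemical series). A 3d d⁸ ion with strong-field ligands gains enough CFSE to favour square planar over tetrahedral. → square planar.
For [Ni(NCS)4]^2-: Ligand charges: each isothiocyanate is −1. With an overall charge of −2 the nickel centre must be in the +2 oxidation state. Ni sits in group 10, so the d-electron count is 10 − 2 = 8. Isothiocyanate is a weak-field ligand. With weak-field ligands the CFSE gain from square planar is small, so a 3d d⁸ ion takes the sterically preferred tetrahedral geometry. → tetrahedral.

[Ni(NCS)4]^2-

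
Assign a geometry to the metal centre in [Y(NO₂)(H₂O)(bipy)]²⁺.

tetrahedral

Ligand charges: each nitro (N-bound nitrite) is −1; water is neutral; 2,2′-bipyridine is neutral. With an overall charge of +2 the yttrium centre must be in the +3 oxidation state.
Yttrium is a group-3 element; Y(III) is therefore d⁰.
Counting donor atoms: 1×nitro (N-bound nitrite) (monodentate) → 1 donor; 1×water (monodentate) → 1 donor; 1×2,2′-bipyridine (bidentate) → 2 donors. Coordination number = 4.
A d⁰ ion has no crystal-field stabilisation preference between square planar and tetrahedral, so four ligands adopt the sterically favoured tetrahedral geometry.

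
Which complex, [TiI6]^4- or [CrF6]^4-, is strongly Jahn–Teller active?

[CrF6]^4-

[TiI6]^4-: Ligand charges: each iodide is −1. With an overall charge of −4 the titanium centre must be in the +2 oxidation state. Ti sits in group 4, so the d-electron count is 4 − 2 = 2. The d² configuration leaves the e_g set evenly filled (or empty) — no strong Jahn–Teller driving force.
[CrF6]^4-: Ligand charges: each fluoride is −1. With an overall charge of −4 the chromium centre must be in the +2 oxidation state. Chromium is a group-6 element; Cr(II) is therefore d⁴. Fluoride is a weak-field ligand for a first-row metal, so the complex is high-spin. The t₂g³e_g¹ (high-spin) configuration has an unevenly filled e_g set; the Jahn–Teller theorem predicts a tetragonal distortion (typically axial elongation) to lift the degeneracy.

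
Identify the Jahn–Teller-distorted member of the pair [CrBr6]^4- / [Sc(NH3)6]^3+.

[CrBr6]^4-

[CrBr6]^4-: Each bromide is −1; balancing the −4 overall charge requires Cr(II). Cr sits in group 6, so the d-electron count is 6 − 2 = 4. Bromide is a weak-field ligand for a first-row metal, so the complex is high-spin. The t₂g³e_g¹ (high-spin) configuration has an unevenly filled e_g set; the Jahn–Teller theorem predicts a tetragonal distortion (typically axial elongation) to lift the degeneracy.
[Sc(NH3)6]^3+: Ligand charges: ammonia is neutral. With an overall charge of +3 the scandium centre must be in the +3 oxidation state. Sc sits in group 3, so the d-electron count is 3 − 3 = 0. The d⁰ configuration leaves the e_g set evenly filled (or empty) — no strong Jahn–Teller driving force.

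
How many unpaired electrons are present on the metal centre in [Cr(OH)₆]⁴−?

Ligand charges: each hydroxide is −1. With an overall charge of −4 the chromium centre must be in the +2 oxidation state.
Group 6 minus oxidation state 2 gives a d⁴ configuration.
The spin state decides the count: Hydroxide is a weak-field ligand for a first-row metal, so the complex is high-spin.
An octahedral high-spin d⁴ ion is t₂g³e_g¹, giving 4 unpaired electrons.

4 unpaired electrons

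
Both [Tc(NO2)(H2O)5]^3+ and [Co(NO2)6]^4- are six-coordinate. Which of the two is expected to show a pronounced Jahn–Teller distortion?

[Tc(NO2)(H2O)5]^3+: Summing ligand charges against the +3 overall charge gives an oxidation state of +4 for technetium. Group 7 minus oxidation state 4 gives a d³ configuration. The d³ configuration leaves the e_g set evenly filled (or empty) — no strong Jahn–Teller driving force.
[Co(NO2)6]^4-: Each nitro (N-bound nitrite) is −1; balancing the −4 overall charge requires Co(II). Co sits in group 9, so the d-electron count is 9 − 2 = 7. Nitro (N-bound nitrite) is a strong-field ligand (high in the spectrochemical series) for a first-row metal, so the complex is low-spin. The t₂g⁶e_g¹ (low-spin) configuration has an unevenly filled e_g set; the Jahn–Teller theorem predicts a tetragonal distortion (typically axial elongation) to lift the degeneracy.

[Co(NO2)6]^4-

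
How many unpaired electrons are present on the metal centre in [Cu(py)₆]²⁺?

Ligand charges: pyridine is neutral. With an overall charge of +2 the copper centre must be in the +2 oxidation state.
Cu sits in group 11, so the d-electron count is 11 − 2 = 9.
In an octahedral field the d⁹ configuration is t₂g⁶e_g³ (only one arrangement possible), giving 1 unpaired electron.

1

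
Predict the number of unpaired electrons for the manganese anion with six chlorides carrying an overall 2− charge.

3

Each chloride is −1; balancing the −2 overall charge requires Mn(IV).
Group 7 minus oxidation state 4 gives a d³ configuration.
In an octahedral field the d³ configuration is t₂g³e_g⁰ (only one arrangement possible), giving 3 unpaired electrons.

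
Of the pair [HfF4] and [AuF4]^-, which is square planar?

For [HfF4]: Ligand charges: each fluoride is −1. With an overall charge of 0 the hafnium centre must be in the +4 oxidation state. Hf sits in group 4, so the d-electron count is 4 − 4 = 0. A d⁰ ion has no crystal-field stabilisation preference between square planar and tetrahedral, so four ligands adopt the sterically favoured tetrahedral geometry. → tetrahedral.
For [AuF4]^-: Ligand charges: each fluoride is −1. With an overall charge of −1 the gold centre must be in the +3 oxidation state. Gold is a group-11 element; Au(III) is therefore d⁸. A 5d d⁸ ion has a large crystal-field splitting; square planar leaves the high-energy d_{x²−y²} orbital empty and maximises CFSE. → square planar.

[AuF4]^-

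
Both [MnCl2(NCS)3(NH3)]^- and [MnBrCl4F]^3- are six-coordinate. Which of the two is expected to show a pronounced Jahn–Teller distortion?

[MnBrCl4F]^3-

[MnCl2(NCS)3(NH3)]^-: Summing ligand charges against the −1 overall charge gives an oxidation state of +4 for manganese. Group 7 minus oxidation state 4 gives a d³ configuration. The d³ configuration leaves the e_g set evenly filled (or empty) — no strong Jahn–Teller driving force.
[MnBrCl4F]^3-: Summing ligand charges against the −3 overall charge gives an oxidation state of +3 for manganese. Group 7 minus oxidation state 3 gives a d⁴ configuration. Bromide, chloride, and fluoride are weak-field ligands for a first-row metal, so the complex is high-spin. The t₂g³e_g¹ (high-spin) configuration has an unevenly filled e_g set; the Jahn–Teller theorem predicts a tetragonal distortion (typically axial elongation) to lift the degeneracy.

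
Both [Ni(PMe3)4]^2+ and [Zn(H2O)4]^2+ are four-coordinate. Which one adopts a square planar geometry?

[Ni(PMe3)4]^2+

For [Ni(PMe3)4]^2+: Trimethylphosphine is neutral; balancing the +2 overall charge requires Ni(II). Ni sits in group 10, so the d-electron count is 10 − 2 = 8. Trimethylphosphine is a strong-field ligand (high in the spectrochemical series). A 3d d⁸ ion with strong-field ligands gains enough CFSE to favour square planar over tetrahedral. → square planar.
For [Zn(H2O)4]^2+: Water is neutral; balancing the +2 overall charge requires Zn(II). Group 12 minus oxidation state 2 gives a d¹⁰ configuration. A d¹⁰ ion has no crystal-field stabilisation preference between square planar and tetrahedral, so four ligands adopt the sterically favoured tetrahedral geometry. → tetrahedral.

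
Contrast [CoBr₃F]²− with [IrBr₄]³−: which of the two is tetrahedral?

[CoBr₃F]²−

For [CoBr₃F]²−: Ligand charges: each bromide is −1; each fluoride is −1. With an overall charge of −2 the cobalt centre must be in the +2 oxidation state. Group 9 minus oxidation state 2 gives a d⁷ configuration. For a high-spin 3d d⁷ ion with weak-field ligands the small Δₜ gives little square-planar CFSE advantage, so four ligands adopt the sterically favoured tetrahedral geometry. → tetrahedral.
For [IrBr₄]³−: Each bromide is −1; balancing the −3 overall charge requires Ir(I). Iridium is a group-9 element; Ir(I) is therefore d⁸. A 5d d⁸ ion has a large crystal-field splitting; square planar leaves the high-energy d_{x²−y²} orbital empty and maximises CFSE. → square planar.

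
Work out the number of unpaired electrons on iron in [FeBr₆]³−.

Each bromide is −1; balancing the −3 overall charge requires Fe(III).
Fe sits in group 8, so the d-electron count is 8 − 3 = 5.
The spin state decides the count: Bromide is a weak-field ligand for a first-row metal, so the complex is high-spin.
An octahedral high-spin d⁵ ion is t₂g³e_g², giving 5 unpaired electrons.

5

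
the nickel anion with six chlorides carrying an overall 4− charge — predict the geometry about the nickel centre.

octahedral

Each chloride is −1; balancing the −4 overall charge requires Ni(II).
Ni sits in group 10, so the d-electron count is 10 − 2 = 8.
Coordination number: 6.
Six donors around a single metal centre give an octahedral coordination sphere.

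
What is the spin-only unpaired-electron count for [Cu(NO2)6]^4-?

Summing ligand charges against the −4 overall charge gives an oxidation state of +2 for copper.
Group 11 minus oxidation state 2 gives a d⁹ configuration.
In an octahedral field the d⁹ configuration is t₂g⁶e_g³ (only one arrangement possible), giving 1 unpaired electron.

1 unpaired electron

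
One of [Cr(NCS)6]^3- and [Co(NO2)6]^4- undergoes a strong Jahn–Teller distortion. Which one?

[Co(NO2)6]^4-

[Cr(NCS)6]^3-: Ligand charges: each isothiocyanate is −1. With an overall charge of −3 the chromium centre must be in the +3 oxidation state. Cr sits in group 6, so the d-electron count is 6 − 3 = 3. The d³ configuration leaves the e_g set evenly filled (or empty) — no strong Jahn–Teller driving force.
[Co(NO2)6]^4-: Ligand charges: each nitro (N-bound nitrite) is −1. With an overall charge of −4 the cobalt centre must be in the +2 oxidation state. Co sits in group 9, so the d-electron count is 9 − 2 = 7. Nitro (N-bound nitrite) is a strong-field ligand (high in the spectrochemical series) for a first-row metal, so the complex is low-spin. The t₂g⁶e_g¹ (low-spin) configuration has an unevenly filled e_g set; the Jahn–Teller theorem predicts a tetragonal distortion (typically axial elongation) to lift the degeneracy.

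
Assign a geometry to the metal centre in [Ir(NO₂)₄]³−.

square planar

Each nitro (N-bound nitrite) is −1; balancing the −3 overall charge requires Ir(I).
Iridium is a group-9 element; Ir(I) is therefore d⁸.
With 4 monodentate ligands the coordination number is 4.
A 5d d⁸ ion has a large crystal-field splitting; square planar leaves the high-energy d_{x²−y²} orbital empty and maximises CFSE.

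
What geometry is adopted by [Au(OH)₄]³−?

tetrahedral

Ligand charges: each hydroxide is −1. With an overall charge of −3 the gold centre must be in the +1 oxidation state.
Gold is a group-11 element; Au(I) is therefore d¹⁰.
With 4 monodentate ligands the coordination number is 4.
A d¹⁰ ion has no crystal-field stabilisation preference between square planar and tetrahedral, so four ligands adopt the sterically favoured tetrahedral geometry.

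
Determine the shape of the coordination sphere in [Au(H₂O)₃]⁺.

trigonal planar

Ligand charges: water is neutral. With an overall charge of +1 the gold centre must be in the +1 oxidation state.
Group 11 minus oxidation state 1 gives a d¹⁰ configuration.
With 3 monodentate ligands the coordination number is 3.
Three ligands around a d¹⁰ centre minimise repulsion in a trigonal-planar arrangement.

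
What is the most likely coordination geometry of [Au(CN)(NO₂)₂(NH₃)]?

Each cyanide is −1; each nitro (N-bound nitrite) is −1; ammonia is neutral; balancing the 0 overall charge requires Au(III).
Au sits in group 11, so the d-electron count is 11 − 3 = 8.
With 4 monodentate ligands the coordination number is 4.
A 5d d⁸ ion has a large crystal-field splitting; square planar leaves the high-energy d_{x²−y²} orbital empty and maximises CFSE.

square planar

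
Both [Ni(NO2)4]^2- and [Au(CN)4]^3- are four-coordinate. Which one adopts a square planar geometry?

[Ni(NO2)4]^2-

For [Ni(NO2)4]^2-: Summing ligand charges against the −2 overall charge gives an oxidation state of +2 for nickel. Nickel is a group-10 element; Ni(II) is therefore d⁸. Nitro (N-bound nitrite) is a strong-field ligand (high in the spectrochemical series). A 3d d⁸ ion with strong-field ligands gains enough CFSE to favour square planar over tetrahedral. → square planar.
For [Au(CN)4]^3-: Each cyanide is −1; balancing the −3 overall charge requires Au(I). Au sits in group 11, so the d-electron count is 11 − 1 = 10. A d¹⁰ ion has no crystal-field stabilisation preference between square planar and tetrahedral, so four ligands adopt the sterically favoured tetrahedral geometry. → tetrahedral.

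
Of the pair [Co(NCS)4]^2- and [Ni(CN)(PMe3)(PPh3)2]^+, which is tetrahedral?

For [Co(NCS)4]^2-: Each isothiocyanate is −1; balancing the −2 overall charge requires Co(II). Co sits in group 9, so the d-electron count is 9 − 2 = 7. For a high-spin 3d d⁷ ion with weak-field ligands the small Δₜ gives little square-planar CFSE advantage, so four ligands adopt the sterically favoured tetrahedral geometry. → tetrahedral.
For [Ni(CN)(PMe3)(PPh3)2]^+: Summing ligand charges against the +1 overall charge gives an oxidation state of +2 for nickel. Group 10 minus oxidation state 2 gives a d⁸ configuration. Cyanide, trimethylphosphine, and triphenylphosphine are strong-field ligands (high in the spectrochemical series). A 3d d⁸ ion with strong-field ligands gains enough CFSE to favour square planar over tetrahedral. → square planar.

[Co(NCS)4]^2-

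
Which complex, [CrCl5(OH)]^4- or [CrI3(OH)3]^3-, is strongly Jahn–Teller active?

[CrCl5(OH)]^4-: Each chloride is −1; each hydroxide is −1; balancing the −4 overall charge requires Cr(II). Group 6 minus oxidation state 2 gives a d⁴ configuration. Chloride and hydroxide are weak-field ligands for a first-row metal, so the complex is high-spin. The t₂g³e_g¹ (high-spin) configuration has an unevenly filled e_g set; the Jahn–Teller theorem predicts a tetragonal distortion (typically axial elongation) to lift the degeneracy.
[CrI3(OH)3]^3-: Each iodide is −1; each hydroxide is −1; balancing the −3 overall charge requires Cr(III). Group 6 minus oxidation state 3 gives a d³ configuration. The d³ configuration leaves the e_g set evenly filled (or empty) — no strong Jahn–Teller driving force.

[CrCl5(OH)]^4-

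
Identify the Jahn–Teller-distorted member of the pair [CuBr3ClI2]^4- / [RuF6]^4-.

[CuBr3ClI2]^4-

[CuBr3ClI2]^4-: Ligand charges: each bromide is −1; each chloride is −1; each iodide is −1. With an overall charge of −4 the copper centre must be in the +2 oxidation state. Group 11 minus oxidation state 2 gives a d⁹ configuration. The t₂g⁶e_g³ configuration has an unevenly filled e_g set; the Jahn–Teller theorem predicts a tetragonal distortion (typically axial elongation) to lift the degeneracy.
[RuF6]^4-: Summing ligand charges against the −4 overall charge gives an oxidation state of +2 for ruthenium. Ru sits in group 8, so the d-electron count is 8 − 2 = 6. A 4d ion has a large Δₒ and is invariably low-spin. The d⁶ configuration leaves the e_g set evenly filled (or empty) — no strong Jahn–Teller driving force.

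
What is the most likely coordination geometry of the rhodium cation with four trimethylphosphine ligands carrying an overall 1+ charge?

square planar

Summing ligand charges against the +1 overall charge gives an oxidation state of +1 for rhodium.
Group 9 minus oxidation state 1 gives a d⁸ configuration.
With 4 monodentate ligands the coordination number is 4.
A 4d d⁸ ion has a large crystal-field splitting; square planar leaves the high-energy d_{x²−y²} orbital empty and maximises CFSE.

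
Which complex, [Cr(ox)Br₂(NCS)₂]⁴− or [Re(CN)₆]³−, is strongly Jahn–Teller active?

[Cr(ox)Br₂(NCS)₂]⁴−

[Cr(ox)Br₂(NCS)₂]⁴−: Summing ligand charges against the −4 overall charge gives an oxidation state of +2 for chromium. Cr sits in group 6, so the d-electron count is 6 − 2 = 4. Bromide, isothiocyanate, and oxalate are weak-field ligands for a first-row metal, so the complex is high-spin. The t₂g³e_g¹ (high-spin) configuration has an unevenly filled e_g set; the Jahn–Teller theorem predicts a tetragonal distortion (typically axial elongation) to lift the degeneracy.
[Re(CN)₆]³−: Each cyanide is −1; balancing the −3 overall charge requires Re(III). Re sits in group 7, so the d-electron count is 7 − 3 = 4. A 5d ion has a large Δₒ and is invariably low-spin. The d⁴ configuration leaves the e_g set evenly filled (or empty) — no strong Jahn–Teller driving force.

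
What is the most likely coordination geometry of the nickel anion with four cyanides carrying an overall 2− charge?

square planar

Summing ligand charges against the −2 overall charge gives an oxidation state of +2 for nickel.
Group 10 minus oxidation state 2 gives a d⁸ configuration.
With 4 monodentate ligands the coordination number is 4.
Cyanide is a strong-field ligand (high in the spectrochemical series).
A 3d d⁸ ion with strong-field ligands gains enough CFSE to favour square planar over tetrahedral.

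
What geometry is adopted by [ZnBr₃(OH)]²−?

tetrahedral

Summing ligand charges against the −2 overall charge gives an oxidation state of +2 for zinc.
Zn sits in group 12, so the d-electron count is 12 − 2 = 10.
With 4 monodentate ligands the coordination number is 4.
A d¹⁰ ion has no crystal-field stabilisation preference between square planar and tetrahedral, so four ligands adopt the sterically favoured tetrahedral geometry.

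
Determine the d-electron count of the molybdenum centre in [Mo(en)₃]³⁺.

d³

Summing ligand charges against the +3 overall charge gives an oxidation state of +3 for molybdenum.
Molybdenum is a group-6 element; Mo(III) is therefore d³.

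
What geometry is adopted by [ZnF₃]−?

Each fluoride is −1; balancing the −1 overall charge requires Zn(II).
Group 12 minus oxidation state 2 gives a d¹⁰ configuration.
With 3 monodentate ligands the coordination number is 3.
Three ligands around a d¹⁰ centre minimise repulsion in a trigonal-planar arrangement.

trigonal planar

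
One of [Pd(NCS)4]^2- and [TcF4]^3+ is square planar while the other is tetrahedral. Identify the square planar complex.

[Pd(NCS)4]^2-

For [Pd(NCS)4]^2-: Ligand charges: each isothiocyanate is −1. With an overall charge of −2 the palladium centre must be in the +2 oxidation state. Palladium is a group-10 element; Pd(II) is therefore d⁸. A 4d d⁸ ion has a large crystal-field splitting; square planar leaves the high-energy d_{x²−y²} orbital empty and maximises CFSE. → square planar.
For [TcF4]^3+: Ligand charges: each fluoride is −1. With an overall charge of +3 the technetium centre must be in the +7 oxidation state. Technetium is a group-7 element; Tc(VII) is therefore d⁰. A d⁰ ion has no crystal-field stabilisation preference between square planar and tetrahedral, so four ligands adopt the sterically favoured tetrahedral geometry. → tetrahedral.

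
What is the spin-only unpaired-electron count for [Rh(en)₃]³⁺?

Ethylenediamine is neutral; balancing the +3 overall charge requires Rh(III).
Rh sits in group 9, so the d-electron count is 9 − 3 = 6.
Counting donor atoms: 3×ethylenediamine (bidentate) → 6 donors. Coordination number = 6.
The spin state decides the count: a 4d ion has a large Δₒ and is invariably low-spin.
An octahedral low-spin d⁶ ion is t₂g⁶e_g⁰, giving 0 unpaired electrons.

0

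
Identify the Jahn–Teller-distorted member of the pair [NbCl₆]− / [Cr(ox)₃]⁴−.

[Cr(ox)₃]⁴−

[NbCl₆]−: Each chloride is −1; balancing the −1 overall charge requires Nb(V). Nb sits in group 5, so the d-electron count is 5 − 5 = 0. The d⁰ configuration leaves the e_g set evenly filled (or empty) — no strong Jahn–Teller driving force.
[Cr(ox)₃]⁴−: Ligand charges: each oxalate is −2. With an overall charge of −4 the chromium centre must be in the +2 oxidation state. Chromium is a group-6 element; Cr(II) is therefore d⁴. Oxalate is a weak-field ligand for a first-row metal, so the complex is high-spin. The t₂g³e_g¹ (high-spin) configuration has an unevenly filled e_g set; the Jahn–Teller theorem predicts a tetragonal distortion (typically axial elongation) to lift the degeneracy.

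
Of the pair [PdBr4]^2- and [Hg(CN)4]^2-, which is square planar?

[PdBr4]^2-

For [PdBr4]^2-: Summing ligand charges against the −2 overall charge gives an oxidation state of +2 for palladium. Pd sits in group 10, so the d-electron count is 10 − 2 = 8. A 4d d⁸ ion has a large crystal-field splitting; square planar leaves the high-energy d_{x²−y²} orbital empty and maximises CFSE. → square planar.
For [Hg(CN)4]^2-: Summing ligand charges against the −2 overall charge gives an oxidation state of +2 for mercury. Mercury is a group-12 element; Hg(II) is therefore d¹⁰. A d¹⁰ ion has no crystal-field stabilisation preference between square planar and tetrahedral, so four ligands adopt the sterically favoured tetrahedral geometry. → tetrahedral.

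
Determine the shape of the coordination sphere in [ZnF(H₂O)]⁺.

linear

Ligand charges: each fluoride is −1; water is neutral. With an overall charge of +1 the zinc centre must be in the +2 oxidation state.
Zn sits in group 12, so the d-electron count is 12 − 2 = 10.
With 2 monodentate ligands the coordination number is 2.
A d¹⁰ ion with only two ligands adopts a linear arrangement (sp hybridisation; no CFSE preference).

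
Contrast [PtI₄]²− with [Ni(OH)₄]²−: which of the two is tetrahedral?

[Ni(OH)₄]²−

For [PtI₄]²−: Each iodide is −1; balancing the −2 overall charge requires Pt(II). Platinum is a group-10 element; Pt(II) is therefore d⁸. A 5d d⁸ ion has a large crystal-field splitting; square planar leaves the high-energy d_{x²−y²} orbital empty and maximises CFSE. → square planar.
For [Ni(OH)₄]²−: Ligand charges: each hydroxide is −1. With an overall charge of −2 the nickel centre must be in the +2 oxidation state. Group 10 minus oxidation state 2 gives a d⁸ configuration. Hydroxide is a weak-field ligand. With weak-field ligands the CFSE gain from square planar is small, so a 3d d⁸ ion takes the sterically preferred tetrahedral geometry. → tetrahedral.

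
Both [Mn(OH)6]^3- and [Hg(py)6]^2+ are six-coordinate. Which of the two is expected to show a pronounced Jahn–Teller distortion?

[Mn(OH)6]^3-: Summing ligand charges against the −3 overall charge gives an oxidation state of +3 for manganese. Manganese is a group-7 element; Mn(III) is therefore d⁴. Hydroxide is a weak-field ligand for a first-row metal, so the complex is high-spin. The t₂g³e_g¹ (high-spin) configuration has an unevenly filled e_g set; the Jahn–Teller theorem predicts a tetragonal distortion (typically axial elongation) to lift the degeneracy.
[Hg(py)6]^2+: Ligand charges: pyridine is neutral. With an overall charge of +2 the mercury centre must be in the +2 oxidation state. Hg sits in group 12, so the d-electron count is 12 − 2 = 10. The d¹⁰ configuration leaves the e_g set evenly filled (or empty) — no strong Jahn–Teller driving force.

[Mn(OH)6]^3-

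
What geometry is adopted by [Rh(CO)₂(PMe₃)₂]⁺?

Summing ligand charges against the +1 overall charge gives an oxidation state of +1 for rhodium.
Rhodium is a group-9 element; Rh(I) is therefore d⁸.
Coordination number: 4.
A 4d d⁸ ion has a large crystal-field splitting; square planar leaves the high-energy d_{x²−y²} orbital empty and maximises CFSE.

square planar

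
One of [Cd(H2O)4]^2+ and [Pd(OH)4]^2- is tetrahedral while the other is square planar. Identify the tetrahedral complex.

[Cd(H2O)4]^2+

For [Cd(H2O)4]^2+: Summing ligand charges against the +2 overall charge gives an oxidation state of +2 for cadmium. Cd sits in group 12, so the d-electron count is 12 − 2 = 10. A d¹⁰ ion has no crystal-field stabilisation preference between square planar and tetrahedral, so four ligands adopt the sterically favoured tetrahedral geometry. → tetrahedral.
For [Pd(OH)4]^2-: Summing ligand charges against the −2 overall charge gives an oxidation state of +2 for palladium. Group 10 minus oxidation state 2 gives a d⁸ configuration. A 4d d⁸ ion has a large crystal-field splitting; square planar leaves the high-energy d_{x²−y²} orbital empty and maximises CFSE. → square planar.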